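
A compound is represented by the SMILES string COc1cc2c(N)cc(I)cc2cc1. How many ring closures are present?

2

In SMILES, each pair of matching ring-closure digits denotes one ring-closing bond; the number of such bonds equals the number of independent rings.
Ring-closure bonds here: 2.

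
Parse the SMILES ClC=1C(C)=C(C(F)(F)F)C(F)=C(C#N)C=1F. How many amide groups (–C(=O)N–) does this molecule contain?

0

Scan the SMILES for the amide motif — none present.
Groups that are present: 1 nitrile.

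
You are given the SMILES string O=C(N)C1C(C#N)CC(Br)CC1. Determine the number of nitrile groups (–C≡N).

The nitrile motif appears at heavy-atom position 6 in the SMILES.
Other groups present: 1 amide.
Nitrile count: 1.

1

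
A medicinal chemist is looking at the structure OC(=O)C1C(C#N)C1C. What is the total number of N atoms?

1

Scan the SMILES for N atoms (remember two-letter symbols like Cl and Br are single atoms).
Nitrogen count: 1.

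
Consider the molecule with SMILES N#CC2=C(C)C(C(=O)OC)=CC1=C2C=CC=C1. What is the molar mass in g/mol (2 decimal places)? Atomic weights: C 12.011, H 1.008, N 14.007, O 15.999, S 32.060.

225.25 g/mol

First, the molecular formula is C14H11NO2 (counting implicit H from valence).
  C: 14 × 12.011 = 168.154
  H: 11 × 1.008 = 11.088
  N: 1 × 14.007 = 14.007
  O: 2 × 15.999 = 31.998
Sum: 14×12.011 + 11×1.008 + 1×14.007 + 2×15.999 = 225.247 → 225.25 g/mol.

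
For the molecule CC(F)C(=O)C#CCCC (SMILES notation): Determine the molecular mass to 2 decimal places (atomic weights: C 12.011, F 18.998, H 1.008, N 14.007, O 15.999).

142.17 g/mol

First, the molecular formula is C8H11FO (counting implicit H from valence).
  C: 8 × 12.011 = 96.088
  F: 1 × 18.998 = 18.998
  H: 11 × 1.008 = 11.088
  O: 1 × 15.999 = 15.999
Sum: 8×12.011 + 1×18.998 + 11×1.008 + 1×15.999 = 142.173 → 142.17 g/mol.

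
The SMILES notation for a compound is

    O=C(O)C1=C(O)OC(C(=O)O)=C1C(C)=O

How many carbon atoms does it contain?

Count every carbon token in the SMILES (each C, including those in ring-closure positions and inside branches).
Carbon count: 8.

8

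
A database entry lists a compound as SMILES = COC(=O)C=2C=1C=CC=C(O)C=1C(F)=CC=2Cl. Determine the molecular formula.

Walk through each heavy atom and fill implicit hydrogens from standard valence (C 4, N 3, O 2, S 2, halogen 1):
  atom 1: C, bond orders sum to 1 (valence 4) → 3 H
  atom 2: O, bond orders sum to 2 (valence 2) → 0 H
  atom 3: C, bond orders sum to 4 (valence 4) → 0 H
  atom 4: O, bond orders sum to 2 (valence 2) → 0 H
  atom 5: C, bond orders sum to 4 (valence 4) → 0 H
  atom 6: C, bond orders sum to 4 (valence 4) → 0 H
  atom 7: C, bond orders sum to 3 (valence 4) → 1 H
  atom 8: C, bond orders sum to 3 (valence 4) → 1 H
  atom 9: C, bond orders sum to 3 (valence 4) → 1 H
  atom 10: C, bond orders sum to 4 (valence 4) → 0 H
  atom 11: O, bond orders sum to 1 (valence 2) → 1 H
  atom 12: C, bond orders sum to 4 (valence 4) → 0 H
  atom 13: C, bond orders sum to 4 (valence 4) → 0 H
  atom 14: F (halogen, monovalent) → 0 H
  atom 15: C, bond orders sum to 3 (valence 4) → 1 H
  atom 16: C, bond orders sum to 4 (valence 4) → 0 H
  atom 17: Cl (halogen, monovalent) → 0 H
Totals → C:12, H:8, Cl:1, F:1, O:3.
In Hill order: C12H8ClFO3.

C12H8ClFO3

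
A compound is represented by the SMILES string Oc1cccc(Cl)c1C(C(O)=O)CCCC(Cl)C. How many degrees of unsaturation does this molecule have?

Molecular formula: C13H16Cl2O3.
DoU = (2C + 2 + N − H − X) / 2, where X is the halogen count and O/S are ignored.
    = (2·13 + 2 + 0 − 16 − 2) / 2 = 10 / 2 = 5.

5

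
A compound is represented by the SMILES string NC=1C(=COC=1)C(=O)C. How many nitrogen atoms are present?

1

Scan the SMILES for N atoms (remember two-letter symbols like Cl and Br are single atoms).
Nitrogen count: 1.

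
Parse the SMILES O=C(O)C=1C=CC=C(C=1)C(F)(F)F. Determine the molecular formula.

Walk through each heavy atom and fill implicit hydrogens from standard valence (C 4, N 3, O 2, S 2, halogen 1):
  atom 1: O, bond orders sum to 2 (valence 2) → 0 H
  atom 2: C, bond orders sum to 4 (valence 4) → 0 H
  atom 3: O, bond orders sum to 1 (valence 2) → 1 H
  atom 4: C, bond orders sum to 4 (valence 4) → 0 H
  atom 5: C, bond orders sum to 3 (valence 4) → 1 H
  atom 6: C, bond orders sum to 3 (valence 4) → 1 H
  atom 7: C, bond orders sum to 3 (valence 4) → 1 H
  atom 8: C, bond orders sum to 4 (valence 4) → 0 H
  atom 9: C, bond orders sum to 3 (valence 4) → 1 H
  atom 10: C, bond orders sum to 4 (valence 4) → 0 H
  atom 11: F (halogen, monovalent) → 0 H
  atom 12: F (halogen, monovalent) → 0 H
  atom 13: F (halogen, monovalent) → 0 H
Totals → C:8, H:5, F:3, O:2.
In Hill order: C8H5F3O2.

C8H5F3O2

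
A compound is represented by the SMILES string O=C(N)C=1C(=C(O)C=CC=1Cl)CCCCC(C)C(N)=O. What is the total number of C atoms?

14

Count every carbon token in the SMILES (each C, including those in ring-closure positions and inside branches).
Carbon count: 14.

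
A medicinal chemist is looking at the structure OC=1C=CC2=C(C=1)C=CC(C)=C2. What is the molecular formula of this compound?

C11H10O

Walk through each heavy atom and fill implicit hydrogens from standard valence (C 4, N 3, O 2, S 2, halogen 1):
  atom 1: O, bond orders sum to 1 (valence 2) → 1 H
  atom 2: C, bond orders sum to 4 (valence 4) → 0 H
  atom 3: C, bond orders sum to 3 (valence 4) → 1 H
  atom 4: C, bond orders sum to 3 (valence 4) → 1 H
  atom 5: C, bond orders sum to 4 (valence 4) → 0 H
  atom 6: C, bond orders sum to 4 (valence 4) → 0 H
  atom 7: C, bond orders sum to 3 (valence 4) → 1 H
  atom 8: C, bond orders sum to 3 (valence 4) → 1 H
  atom 9: C, bond orders sum to 3 (valence 4) → 1 H
  atom 10: C, bond orders sum to 4 (valence 4) → 0 H
  atom 11: C, bond orders sum to 1 (valence 4) → 3 H
  atom 12: C, bond orders sum to 3 (valence 4) → 1 H
Totals → C:11, H:10, O:1.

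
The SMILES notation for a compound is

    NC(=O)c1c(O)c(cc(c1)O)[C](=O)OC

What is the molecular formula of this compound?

Walk through each heavy atom and fill implicit hydrogens from standard valence (C 4, N 3, O 2, S 2, halogen 1); for lowercase aromatic atoms, an aromatic c carries 1 H when it has two neighbours and 0 H with three, and aromatic n carries 0 H:
  atom 1: N, bond orders sum to 1 (valence 3) → 2 H
  atom 2: C, bond orders sum to 4 (valence 4) → 0 H
  atom 3: O, bond orders sum to 2 (valence 2) → 0 H
  atom 4: aromatic c, 3 neighbours → 0 H
  atom 5: aromatic c, 3 neighbours → 0 H
  atom 6: O, bond orders sum to 1 (valence 2) → 1 H
  atom 7: aromatic c, 3 neighbours → 0 H
  atom 8: aromatic c, 2 neighbours → 1 H
  atom 9: aromatic c, 3 neighbours → 0 H
  atom 10: aromatic c, 2 neighbours → 1 H
  atom 11: O, bond orders sum to 1 (valence 2) → 1 H
  atom 12: C with explicit H count 0
  atom 13: O, bond orders sum to 2 (valence 2) → 0 H
  atom 14: O, bond orders sum to 2 (valence 2) → 0 H
  atom 15: C, bond orders sum to 1 (valence 4) → 3 H
Totals → C:9, H:9, N:1, O:5.

C9H9NO5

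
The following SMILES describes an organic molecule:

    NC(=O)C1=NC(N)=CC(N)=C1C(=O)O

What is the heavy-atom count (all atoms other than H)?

Every atom symbol written in the SMILES (organic subset) is one heavy atom; implicit H are not written.
Heavy atoms by element → C:7, N:4, O:3.
Total: 14.

14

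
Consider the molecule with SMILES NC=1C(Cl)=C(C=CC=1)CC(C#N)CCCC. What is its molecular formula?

C13H17ClN2

Walk through each heavy atom and fill implicit hydrogens from standard valence (C 4, N 3, O 2, S 2, halogen 1):
  atom 1: N, bond orders sum to 1 (valence 3) → 2 H
  atom 2: C, bond orders sum to 4 (valence 4) → 0 H
  atom 3: C, bond orders sum to 4 (valence 4) → 0 H
  atom 4: Cl (halogen, monovalent) → 0 H
  atom 5: C, bond orders sum to 4 (valence 4) → 0 H
  atom 6: C, bond orders sum to 3 (valence 4) → 1 H
  atom 7: C, bond orders sum to 3 (valence 4) → 1 H
  atom 8: C, bond orders sum to 3 (valence 4) → 1 H
  atom 9: C, bond orders sum to 2 (valence 4) → 2 H
  atom 10: C, bond orders sum to 3 (valence 4) → 1 H
  atom 11: C, bond orders sum to 4 (valence 4) → 0 H
  atom 12: N, bond orders sum to 3 (valence 3) → 0 H
  atom 13: C, bond orders sum to 2 (valence 4) → 2 H
  atom 14: C, bond orders sum to 2 (valence 4) → 2 H
  atom 15: C, bond orders sum to 2 (valence 4) → 2 H
  atom 16: C, bond orders sum to 1 (valence 4) → 3 H
Totals → C:13, H:17, Cl:1, N:2.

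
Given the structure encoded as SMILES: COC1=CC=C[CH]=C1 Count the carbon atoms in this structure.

Count every carbon token in the SMILES (each C, including those in ring-closure positions and inside branches).
Carbon count: 7.

7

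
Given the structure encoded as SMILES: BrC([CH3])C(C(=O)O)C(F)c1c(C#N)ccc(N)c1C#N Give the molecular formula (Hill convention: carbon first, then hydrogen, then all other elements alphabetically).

Walk through each heavy atom and fill implicit hydrogens from standard valence (C 4, N 3, O 2, S 2, halogen 1); for lowercase aromatic atoms, an aromatic c carries 1 H when it has two neighbours and 0 H with three, and aromatic n carries 0 H:
  atom 1: Br (halogen, monovalent) → 0 H
  atom 2: C, bond orders sum to 3 (valence 4) → 1 H
  atom 3: C with explicit H count 3
  atom 4: C, bond orders sum to 3 (valence 4) → 1 H
  atom 5: C, bond orders sum to 4 (valence 4) → 0 H
  atom 6: O, bond orders sum to 2 (valence 2) → 0 H
  atom 7: O, bond orders sum to 1 (valence 2) → 1 H
  atom 8: C, bond orders sum to 3 (valence 4) → 1 H
  atom 9: F (halogen, monovalent) → 0 H
  atom 10: aromatic c, 3 neighbours → 0 H
  atom 11: aromatic c, 3 neighbours → 0 H
  atom 12: C, bond orders sum to 4 (valence 4) → 0 H
  atom 13: N, bond orders sum to 3 (valence 3) → 0 H
  atom 14: aromatic c, 2 neighbours → 1 H
  atom 15: aromatic c, 2 neighbours → 1 H
  atom 16: aromatic c, 3 neighbours → 0 H
  atom 17: N, bond orders sum to 1 (valence 3) → 2 H
  atom 18: aromatic c, 3 neighbours → 0 H
  atom 19: C, bond orders sum to 4 (valence 4) → 0 H
  atom 20: N, bond orders sum to 3 (valence 3) → 0 H
Totals → C:13, H:11, Br:1, F:1, N:3, O:2.
In Hill order: C13H11BrFN3O2.

C13H11BrFN3O2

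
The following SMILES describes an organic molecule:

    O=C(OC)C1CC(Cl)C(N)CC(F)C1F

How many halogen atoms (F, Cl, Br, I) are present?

Halogen atoms appear at heavy-atom positions 8, 13, 15 (1×Cl, 2×F).
Other groups present: 1 ester, 1 primary amine.
Halogen count: 3.

3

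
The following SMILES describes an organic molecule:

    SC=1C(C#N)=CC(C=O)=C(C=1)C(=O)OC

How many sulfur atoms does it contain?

1

Scan the SMILES for S atoms (remember two-letter symbols like Cl and Br are single atoms).
Sulfur count: 1.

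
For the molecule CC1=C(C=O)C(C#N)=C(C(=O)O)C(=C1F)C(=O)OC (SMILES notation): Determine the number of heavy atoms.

Every atom symbol written in the SMILES (organic subset) is one heavy atom; implicit H are not written.
Heavy atoms by element → C:12, F:1, N:1, O:5.
Total: 19.

19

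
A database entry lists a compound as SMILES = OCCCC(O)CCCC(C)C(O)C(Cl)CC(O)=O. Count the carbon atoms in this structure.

Count every carbon token in the SMILES (each C, including those in ring-closure positions and inside branches).
Carbon count: 13.

13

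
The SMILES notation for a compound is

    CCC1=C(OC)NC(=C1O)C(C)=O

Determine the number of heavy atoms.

Every atom symbol written in the SMILES (organic subset) is one heavy atom; implicit H are not written.
Heavy atoms by element → C:9, N:1, O:3.
Total: 13.

13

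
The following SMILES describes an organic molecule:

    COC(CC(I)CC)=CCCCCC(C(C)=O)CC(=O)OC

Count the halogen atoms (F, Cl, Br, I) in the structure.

Halogen atoms appear at heavy-atom position 6 (1×I).
Other groups present: 1 alkene, 1 ester, 1 ether, 1 ketone.
Halogen count: 1.

1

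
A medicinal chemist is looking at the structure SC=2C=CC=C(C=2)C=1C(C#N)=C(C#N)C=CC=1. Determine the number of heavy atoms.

17

Every atom symbol written in the SMILES (organic subset) is one heavy atom; implicit H are not written.
Heavy atoms by element → C:14, N:2, S:1.
Total: 17.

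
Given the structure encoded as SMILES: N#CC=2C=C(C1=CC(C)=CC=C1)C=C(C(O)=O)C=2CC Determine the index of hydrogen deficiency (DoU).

Degree of unsaturation = (number of rings) + (number of π bonds).
Ring closures in the SMILES: 2.
π bonds: 7 double bonds (each 1 DoU), 1 triple bond (each 2 DoU) → 9 DoU from unsaturation.
Total DoU = 2 + 9 = 11.

11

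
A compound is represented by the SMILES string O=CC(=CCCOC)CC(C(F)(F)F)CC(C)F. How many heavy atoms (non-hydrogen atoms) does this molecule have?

Every atom symbol written in the SMILES (organic subset) is one heavy atom; implicit H are not written.
Heavy atoms by element → C:12, F:4, O:2.
Total: 18.

18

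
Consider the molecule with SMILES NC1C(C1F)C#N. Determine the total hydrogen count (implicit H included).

5

Walk through each heavy atom and fill implicit hydrogens from standard valence (C 4, N 3, O 2, S 2, halogen 1):
  atom 1: N, bond orders sum to 1 (valence 3) → 2 H
  atom 2: C, bond orders sum to 3 (valence 4) → 1 H
  atom 3: C, bond orders sum to 3 (valence 4) → 1 H
  atom 4: C, bond orders sum to 3 (valence 4) → 1 H
  atom 5: F (halogen, monovalent) → 0 H
  atom 6: C, bond orders sum to 4 (valence 4) → 0 H
  atom 7: N, bond orders sum to 3 (valence 3) → 0 H
Total hydrogens: 5.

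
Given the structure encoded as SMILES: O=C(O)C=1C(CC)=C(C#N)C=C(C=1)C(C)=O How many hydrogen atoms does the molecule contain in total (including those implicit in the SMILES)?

Walk through each heavy atom and fill implicit hydrogens from standard valence (C 4, N 3, O 2, S 2, halogen 1):
  atom 1: O, bond orders sum to 2 (valence 2) → 0 H
  atom 2: C, bond orders sum to 4 (valence 4) → 0 H
  atom 3: O, bond orders sum to 1 (valence 2) → 1 H
  atom 4: C, bond orders sum to 4 (valence 4) → 0 H
  atom 5: C, bond orders sum to 4 (valence 4) → 0 H
  atom 6: C, bond orders sum to 2 (valence 4) → 2 H
  atom 7: C, bond orders sum to 1 (valence 4) → 3 H
  atom 8: C, bond orders sum to 4 (valence 4) → 0 H
  atom 9: C, bond orders sum to 4 (valence 4) → 0 H
  atom 10: N, bond orders sum to 3 (valence 3) → 0 H
  atom 11: C, bond orders sum to 3 (valence 4) → 1 H
  atom 12: C, bond orders sum to 4 (valence 4) → 0 H
  atom 13: C, bond orders sum to 3 (valence 4) → 1 H
  atom 14: C, bond orders sum to 4 (valence 4) → 0 H
  atom 15: C, bond orders sum to 1 (valence 4) → 3 H
  atom 16: O, bond orders sum to 2 (valence 2) → 0 H
Total hydrogens: 11.

11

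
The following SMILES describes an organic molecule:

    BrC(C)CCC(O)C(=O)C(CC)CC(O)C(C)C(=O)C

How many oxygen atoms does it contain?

4

Scan the SMILES for O atoms (remember two-letter symbols like Cl and Br are single atoms).
Oxygen count: 4.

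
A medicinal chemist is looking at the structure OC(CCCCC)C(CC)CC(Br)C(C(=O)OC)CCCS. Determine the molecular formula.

Walk through each heavy atom and fill implicit hydrogens from standard valence (C 4, N 3, O 2, S 2, halogen 1):
  atom 1: O, bond orders sum to 1 (valence 2) → 1 H
  atom 2: C, bond orders sum to 3 (valence 4) → 1 H
  atom 3: C, bond orders sum to 2 (valence 4) → 2 H
  atom 4: C, bond orders sum to 2 (valence 4) → 2 H
  atom 5: C, bond orders sum to 2 (valence 4) → 2 H
  atom 6: C, bond orders sum to 2 (valence 4) → 2 H
  atom 7: C, bond orders sum to 1 (valence 4) → 3 H
  atom 8: C, bond orders sum to 3 (valence 4) → 1 H
  atom 9: C, bond orders sum to 2 (valence 4) → 2 H
  atom 10: C, bond orders sum to 1 (valence 4) → 3 H
  atom 11: C, bond orders sum to 2 (valence 4) → 2 H
  atom 12: C, bond orders sum to 3 (valence 4) → 1 H
  atom 13: Br (halogen, monovalent) → 0 H
  atom 14: C, bond orders sum to 3 (valence 4) → 1 H
  atom 15: C, bond orders sum to 4 (valence 4) → 0 H
  atom 16: O, bond orders sum to 2 (valence 2) → 0 H
  atom 17: O, bond orders sum to 2 (valence 2) → 0 H
  atom 18: C, bond orders sum to 1 (valence 4) → 3 H
  atom 19: C, bond orders sum to 2 (valence 4) → 2 H
  atom 20: C, bond orders sum to 2 (valence 4) → 2 H
  atom 21: C, bond orders sum to 2 (valence 4) → 2 H
  atom 22: S, bond orders sum to 1 (valence 2) → 1 H
Totals → C:17, H:33, Br:1, O:3, S:1.
In Hill order: C17H33BrO3S.

C17H33BrO3S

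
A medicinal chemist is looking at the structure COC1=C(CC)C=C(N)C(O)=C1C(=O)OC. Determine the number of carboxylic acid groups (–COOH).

Scan the SMILES for the carboxylic acid motif — none present.
Groups that are present: 1 ester, 1 ether, 1 hydroxyl, 1 primary amine.

0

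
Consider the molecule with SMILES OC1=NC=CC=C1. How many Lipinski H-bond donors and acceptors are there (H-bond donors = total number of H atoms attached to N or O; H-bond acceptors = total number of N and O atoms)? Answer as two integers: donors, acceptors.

Donors: find every N or O and count the H atoms it carries.
  atom 1 (O): bond orders sum to 1 → 1 H
  atom 3 (N): bond orders sum to 3 → 0 H
Lipinski HBD = 1.
Acceptors: N atoms = 1, O atoms = 1 → HBA = 2.

1, 2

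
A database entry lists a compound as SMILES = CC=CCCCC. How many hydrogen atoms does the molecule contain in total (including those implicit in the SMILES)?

14

Walk through each heavy atom and fill implicit hydrogens from standard valence (C 4, N 3, O 2, S 2, halogen 1):
  atom 1: C, bond orders sum to 1 (valence 4) → 3 H
  atom 2: C, bond orders sum to 3 (valence 4) → 1 H
  atom 3: C, bond orders sum to 3 (valence 4) → 1 H
  atom 4: C, bond orders sum to 2 (valence 4) → 2 H
  atom 5: C, bond orders sum to 2 (valence 4) → 2 H
  atom 6: C, bond orders sum to 2 (valence 4) → 2 H
  atom 7: C, bond orders sum to 1 (valence 4) → 3 H
Total hydrogens: 14.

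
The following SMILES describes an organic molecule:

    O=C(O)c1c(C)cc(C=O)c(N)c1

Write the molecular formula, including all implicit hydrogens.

C9H9NO3

Walk through each heavy atom and fill implicit hydrogens from standard valence (C 4, N 3, O 2, S 2, halogen 1); for lowercase aromatic atoms, an aromatic c carries 1 H when it has two neighbours and 0 H with three, and aromatic n carries 0 H:
  atom 1: O, bond orders sum to 2 (valence 2) → 0 H
  atom 2: C, bond orders sum to 4 (valence 4) → 0 H
  atom 3: O, bond orders sum to 1 (valence 2) → 1 H
  atom 4: aromatic c, 3 neighbours → 0 H
  atom 5: aromatic c, 3 neighbours → 0 H
  atom 6: C, bond orders sum to 1 (valence 4) → 3 H
  atom 7: aromatic c, 2 neighbours → 1 H
  atom 8: aromatic c, 3 neighbours → 0 H
  atom 9: C, bond orders sum to 3 (valence 4) → 1 H
  atom 10: O, bond orders sum to 2 (valence 2) → 0 H
  atom 11: aromatic c, 3 neighbours → 0 H
  atom 12: N, bond orders sum to 1 (valence 3) → 2 H
  atom 13: aromatic c, 2 neighbours → 1 H
Totals → C:9, H:9, N:1, O:3.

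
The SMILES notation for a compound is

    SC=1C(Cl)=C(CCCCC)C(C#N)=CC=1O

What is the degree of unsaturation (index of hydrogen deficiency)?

Degree of unsaturation = (number of rings) + (number of π bonds).
Ring closures in the SMILES: 1.
π bonds: 3 double bonds (each 1 DoU), 1 triple bond (each 2 DoU) → 5 DoU from unsaturation.
Total DoU = 1 + 5 = 6.

6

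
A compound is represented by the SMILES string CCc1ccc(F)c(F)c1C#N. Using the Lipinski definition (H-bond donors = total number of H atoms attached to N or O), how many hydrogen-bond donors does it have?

Donors: find every N or O and count the H atoms it carries.
  atom 12 (N): bond orders sum to 3 → 0 H
Lipinski HBD = 0.

0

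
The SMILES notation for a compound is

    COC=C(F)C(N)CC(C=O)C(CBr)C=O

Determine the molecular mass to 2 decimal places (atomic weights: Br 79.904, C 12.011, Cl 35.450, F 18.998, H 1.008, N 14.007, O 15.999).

First, the molecular formula is C10H15BrFNO3 (counting implicit H from valence).
  Br: 1 × 79.904 = 79.904
  C: 10 × 12.011 = 120.110
  F: 1 × 18.998 = 18.998
  H: 15 × 1.008 = 15.120
  N: 1 × 14.007 = 14.007
  O: 3 × 15.999 = 47.997
Sum: 1×79.904 + 10×12.011 + 1×18.998 + 15×1.008 + 1×14.007 + 3×15.999 = 296.136 → 296.14 g/mol.

296.14 g/mol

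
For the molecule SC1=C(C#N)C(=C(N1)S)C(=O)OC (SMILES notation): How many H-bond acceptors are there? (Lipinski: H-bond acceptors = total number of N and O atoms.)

4

N atoms: 2; O atoms: 2.
Lipinski HBA = 2 + 2 = 4.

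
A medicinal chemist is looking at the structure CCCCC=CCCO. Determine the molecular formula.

Walk through each heavy atom and fill implicit hydrogens from standard valence (C 4, N 3, O 2, S 2, halogen 1):
  atom 1: C, bond orders sum to 1 (valence 4) → 3 H
  atom 2: C, bond orders sum to 2 (valence 4) → 2 H
  atom 3: C, bond orders sum to 2 (valence 4) → 2 H
  atom 4: C, bond orders sum to 2 (valence 4) → 2 H
  atom 5: C, bond orders sum to 3 (valence 4) → 1 H
  atom 6: C, bond orders sum to 3 (valence 4) → 1 H
  atom 7: C, bond orders sum to 2 (valence 4) → 2 H
  atom 8: C, bond orders sum to 2 (valence 4) → 2 H
  atom 9: O, bond orders sum to 1 (valence 2) → 1 H
Totals → C:8, H:16, O:1.

C8H16O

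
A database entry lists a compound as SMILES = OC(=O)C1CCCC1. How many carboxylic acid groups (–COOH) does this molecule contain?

1

The carboxylic acid motif appears at heavy-atom position 2 in the SMILES.
Carboxylic acid count: 1.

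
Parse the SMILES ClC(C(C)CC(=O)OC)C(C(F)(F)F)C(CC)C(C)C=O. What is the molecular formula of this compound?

Walk through each heavy atom and fill implicit hydrogens from standard valence (C 4, N 3, O 2, S 2, halogen 1):
  atom 1: Cl (halogen, monovalent) → 0 H
  atom 2: C, bond orders sum to 3 (valence 4) → 1 H
  atom 3: C, bond orders sum to 3 (valence 4) → 1 H
  atom 4: C, bond orders sum to 1 (valence 4) → 3 H
  atom 5: C, bond orders sum to 2 (valence 4) → 2 H
  atom 6: C, bond orders sum to 4 (valence 4) → 0 H
  atom 7: O, bond orders sum to 2 (valence 2) → 0 H
  atom 8: O, bond orders sum to 2 (valence 2) → 0 H
  atom 9: C, bond orders sum to 1 (valence 4) → 3 H
  atom 10: C, bond orders sum to 3 (valence 4) → 1 H
  atom 11: C, bond orders sum to 4 (valence 4) → 0 H
  atom 12: F (halogen, monovalent) → 0 H
  atom 13: F (halogen, monovalent) → 0 H
  atom 14: F (halogen, monovalent) → 0 H
  atom 15: C, bond orders sum to 3 (valence 4) → 1 H
  atom 16: C, bond orders sum to 2 (valence 4) → 2 H
  atom 17: C, bond orders sum to 1 (valence 4) → 3 H
  atom 18: C, bond orders sum to 3 (valence 4) → 1 H
  atom 19: C, bond orders sum to 1 (valence 4) → 3 H
  atom 20: C, bond orders sum to 3 (valence 4) → 1 H
  atom 21: O, bond orders sum to 2 (valence 2) → 0 H
Totals → C:14, H:22, Cl:1, F:3, O:3.
In Hill order: C14H22ClF3O3.

C14H22ClF3O3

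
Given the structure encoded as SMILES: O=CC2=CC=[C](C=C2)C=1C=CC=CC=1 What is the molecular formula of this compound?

Walk through each heavy atom and fill implicit hydrogens from standard valence (C 4, N 3, O 2, S 2, halogen 1):
  atom 1: O, bond orders sum to 2 (valence 2) → 0 H
  atom 2: C, bond orders sum to 3 (valence 4) → 1 H
  atom 3: C, bond orders sum to 4 (valence 4) → 0 H
  atom 4: C, bond orders sum to 3 (valence 4) → 1 H
  atom 5: C, bond orders sum to 3 (valence 4) → 1 H
  atom 6: C with explicit H count 0
  atom 7: C, bond orders sum to 3 (valence 4) → 1 H
  atom 8: C, bond orders sum to 3 (valence 4) → 1 H
  atom 9: C, bond orders sum to 4 (valence 4) → 0 H
  atom 10: C, bond orders sum to 3 (valence 4) → 1 H
  atom 11: C, bond orders sum to 3 (valence 4) → 1 H
  atom 12: C, bond orders sum to 3 (valence 4) → 1 H
  atom 13: C, bond orders sum to 3 (valence 4) → 1 H
  atom 14: C, bond orders sum to 3 (valence 4) → 1 H
Totals → C:13, H:10, O:1.
In Hill order: C13H10O.

C13H10O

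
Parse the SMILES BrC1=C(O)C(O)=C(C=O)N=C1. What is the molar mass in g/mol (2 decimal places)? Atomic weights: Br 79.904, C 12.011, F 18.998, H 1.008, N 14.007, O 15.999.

218.01 g/mol

First, the molecular formula is C6H4BrNO3 (counting implicit H from valence).
  Br: 1 × 79.904 = 79.904
  C: 6 × 12.011 = 72.066
  H: 4 × 1.008 = 4.032
  N: 1 × 14.007 = 14.007
  O: 3 × 15.999 = 47.997
Sum: 1×79.904 + 6×12.011 + 4×1.008 + 1×14.007 + 3×15.999 = 218.006 → 218.01 g/mol.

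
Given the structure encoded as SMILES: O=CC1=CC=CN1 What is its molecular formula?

C5H5NO

Walk through each heavy atom and fill implicit hydrogens from standard valence (C 4, N 3, O 2, S 2, halogen 1):
  atom 1: O, bond orders sum to 2 (valence 2) → 0 H
  atom 2: C, bond orders sum to 3 (valence 4) → 1 H
  atom 3: C, bond orders sum to 4 (valence 4) → 0 H
  atom 4: C, bond orders sum to 3 (valence 4) → 1 H
  atom 5: C, bond orders sum to 3 (valence 4) → 1 H
  atom 6: C, bond orders sum to 3 (valence 4) → 1 H
  atom 7: N, bond orders sum to 2 (valence 3) → 1 H
Totals → C:5, H:5, N:1, O:1.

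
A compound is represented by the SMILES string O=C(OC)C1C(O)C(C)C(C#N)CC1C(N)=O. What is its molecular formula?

C11H16N2O4

Walk through each heavy atom and fill implicit hydrogens from standard valence (C 4, N 3, O 2, S 2, halogen 1):
  atom 1: O, bond orders sum to 2 (valence 2) → 0 H
  atom 2: C, bond orders sum to 4 (valence 4) → 0 H
  atom 3: O, bond orders sum to 2 (valence 2) → 0 H
  atom 4: C, bond orders sum to 1 (valence 4) → 3 H
  atom 5: C, bond orders sum to 3 (valence 4) → 1 H
  atom 6: C, bond orders sum to 3 (valence 4) → 1 H
  atom 7: O, bond orders sum to 1 (valence 2) → 1 H
  atom 8: C, bond orders sum to 3 (valence 4) → 1 H
  atom 9: C, bond orders sum to 1 (valence 4) → 3 H
  atom 10: C, bond orders sum to 3 (valence 4) → 1 H
  atom 11: C, bond orders sum to 4 (valence 4) → 0 H
  atom 12: N, bond orders sum to 3 (valence 3) → 0 H
  atom 13: C, bond orders sum to 2 (valence 4) → 2 H
  atom 14: C, bond orders sum to 3 (valence 4) → 1 H
  atom 15: C, bond orders sum to 4 (valence 4) → 0 H
  atom 16: N, bond orders sum to 1 (valence 3) → 2 H
  atom 17: O, bond orders sum to 2 (valence 2) → 0 H
Totals → C:11, H:16, N:2, O:4.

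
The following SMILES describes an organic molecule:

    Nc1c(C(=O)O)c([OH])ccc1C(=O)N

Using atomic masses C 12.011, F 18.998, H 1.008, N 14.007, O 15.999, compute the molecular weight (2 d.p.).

First, the molecular formula is C8H8N2O4 (counting implicit H from valence).
  C: 8 × 12.011 = 96.088
  H: 8 × 1.008 = 8.064
  N: 2 × 14.007 = 28.014
  O: 4 × 15.999 = 63.996
Sum: 8×12.011 + 8×1.008 + 2×14.007 + 4×15.999 = 196.162 → 196.16 g/mol.

196.16 g/mol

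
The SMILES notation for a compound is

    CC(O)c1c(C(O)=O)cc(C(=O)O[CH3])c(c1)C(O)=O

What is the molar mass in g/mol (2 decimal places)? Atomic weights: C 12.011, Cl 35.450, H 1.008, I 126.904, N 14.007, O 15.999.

First, the molecular formula is C12H12O7 (counting implicit H from valence).
  C: 12 × 12.011 = 144.132
  H: 12 × 1.008 = 12.096
  O: 7 × 15.999 = 111.993
Sum: 12×12.011 + 12×1.008 + 7×15.999 = 268.221 → 268.22 g/mol.

268.22 g/mol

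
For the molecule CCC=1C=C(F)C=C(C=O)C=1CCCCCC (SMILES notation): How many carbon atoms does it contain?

Count every carbon token in the SMILES (each C, including those in ring-closure positions and inside branches).
Carbon count: 15.

15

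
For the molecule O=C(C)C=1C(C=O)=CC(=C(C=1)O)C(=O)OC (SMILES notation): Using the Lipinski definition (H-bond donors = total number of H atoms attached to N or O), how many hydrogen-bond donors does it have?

1

Donors: find every N or O and count the H atoms it carries.
  atom 1 (O): bond orders sum to 2 → 0 H
  atom 7 (O): bond orders sum to 2 → 0 H
  atom 12 (O): bond orders sum to 1 → 1 H
  atom 14 (O): bond orders sum to 2 → 0 H
  atom 15 (O): bond orders sum to 2 → 0 H
Lipinski HBD = 1.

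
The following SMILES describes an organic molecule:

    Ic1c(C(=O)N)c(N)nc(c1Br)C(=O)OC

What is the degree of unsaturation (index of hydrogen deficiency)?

6

Molecular formula: C8H7BrIN3O3.
DoU = (2C + 2 + N − H − X) / 2, where X is the halogen count and O/S are ignored.
    = (2·8 + 2 + 3 − 7 − 2) / 2 = 12 / 2 = 6.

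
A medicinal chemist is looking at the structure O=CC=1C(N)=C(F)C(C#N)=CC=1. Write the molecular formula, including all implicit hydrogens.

C8H5FN2O

Walk through each heavy atom and fill implicit hydrogens from standard valence (C 4, N 3, O 2, S 2, halogen 1):
  atom 1: O, bond orders sum to 2 (valence 2) → 0 H
  atom 2: C, bond orders sum to 3 (valence 4) → 1 H
  atom 3: C, bond orders sum to 4 (valence 4) → 0 H
  atom 4: C, bond orders sum to 4 (valence 4) → 0 H
  atom 5: N, bond orders sum to 1 (valence 3) → 2 H
  atom 6: C, bond orders sum to 4 (valence 4) → 0 H
  atom 7: F (halogen, monovalent) → 0 H
  atom 8: C, bond orders sum to 4 (valence 4) → 0 H
  atom 9: C, bond orders sum to 4 (valence 4) → 0 H
  atom 10: N, bond orders sum to 3 (valence 3) → 0 H
  atom 11: C, bond orders sum to 3 (valence 4) → 1 H
  atom 12: C, bond orders sum to 3 (valence 4) → 1 H
Totals → C:8, H:5, F:1, N:2, O:1.
In Hill order: C8H5FN2O.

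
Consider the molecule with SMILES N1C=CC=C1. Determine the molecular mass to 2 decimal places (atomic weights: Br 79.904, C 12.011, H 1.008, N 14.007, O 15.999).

First, the molecular formula is C4H5N (counting implicit H from valence).
  C: 4 × 12.011 = 48.044
  H: 5 × 1.008 = 5.040
  N: 1 × 14.007 = 14.007
Sum: 4×12.011 + 5×1.008 + 1×14.007 = 67.091 → 67.09 g/mol.

67.09 g/mol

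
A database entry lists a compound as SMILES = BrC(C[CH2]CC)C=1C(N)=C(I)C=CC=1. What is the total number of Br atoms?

1

Scan the SMILES for Br atoms (remember two-letter symbols like Cl and Br are single atoms).
Bromine count: 1.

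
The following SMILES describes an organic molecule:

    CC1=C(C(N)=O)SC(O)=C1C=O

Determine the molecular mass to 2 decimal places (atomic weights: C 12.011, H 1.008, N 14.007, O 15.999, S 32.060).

First, the molecular formula is C7H7NO3S (counting implicit H from valence).
  C: 7 × 12.011 = 84.077
  H: 7 × 1.008 = 7.056
  N: 1 × 14.007 = 14.007
  O: 3 × 15.999 = 47.997
  S: 1 × 32.060 = 32.060
Sum: 7×12.011 + 7×1.008 + 1×14.007 + 3×15.999 + 1×32.060 = 185.197 → 185.20 g/mol.

185.20 g/mol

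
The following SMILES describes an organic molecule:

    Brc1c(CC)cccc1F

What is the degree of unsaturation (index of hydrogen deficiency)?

Molecular formula: C8H8BrF.
DoU = (2C + 2 + N − H − X) / 2, where X is the halogen count and O/S are ignored.
    = (2·8 + 2 + 0 − 8 − 2) / 2 = 8 / 2 = 4.

4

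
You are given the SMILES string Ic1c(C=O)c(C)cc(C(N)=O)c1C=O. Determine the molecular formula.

Walk through each heavy atom and fill implicit hydrogens from standard valence (C 4, N 3, O 2, S 2, halogen 1); for lowercase aromatic atoms, an aromatic c carries 1 H when it has two neighbours and 0 H with three, and aromatic n carries 0 H:
  atom 1: I (halogen, monovalent) → 0 H
  atom 2: aromatic c, 3 neighbours → 0 H
  atom 3: aromatic c, 3 neighbours → 0 H
  atom 4: C, bond orders sum to 3 (valence 4) → 1 H
  atom 5: O, bond orders sum to 2 (valence 2) → 0 H
  atom 6: aromatic c, 3 neighbours → 0 H
  atom 7: C, bond orders sum to 1 (valence 4) → 3 H
  atom 8: aromatic c, 2 neighbours → 1 H
  atom 9: aromatic c, 3 neighbours → 0 H
  atom 10: C, bond orders sum to 4 (valence 4) → 0 H
  atom 11: N, bond orders sum to 1 (valence 3) → 2 H
  atom 12: O, bond orders sum to 2 (valence 2) → 0 H
  atom 13: aromatic c, 3 neighbours → 0 H
  atom 14: C, bond orders sum to 3 (valence 4) → 1 H
  atom 15: O, bond orders sum to 2 (valence 2) → 0 H
Totals → C:10, H:8, I:1, N:1, O:3.
In Hill order: C10H8INO3.

C10H8INO3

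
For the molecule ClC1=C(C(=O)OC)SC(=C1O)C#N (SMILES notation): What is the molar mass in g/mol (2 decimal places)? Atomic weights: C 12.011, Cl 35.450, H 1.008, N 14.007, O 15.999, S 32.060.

First, the molecular formula is C7H4ClNO3S (counting implicit H from valence).
  C: 7 × 12.011 = 84.077
  Cl: 1 × 35.450 = 35.450
  H: 4 × 1.008 = 4.032
  N: 1 × 14.007 = 14.007
  O: 3 × 15.999 = 47.997
  S: 1 × 32.060 = 32.060
Sum: 7×12.011 + 1×35.450 + 4×1.008 + 1×14.007 + 3×15.999 + 1×32.060 = 217.623 → 217.62 g/mol.

217.62 g/mol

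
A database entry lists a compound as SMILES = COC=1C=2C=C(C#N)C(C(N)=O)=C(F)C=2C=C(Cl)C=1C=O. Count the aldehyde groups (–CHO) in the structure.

The aldehyde motif appears at heavy-atom position 20 in the SMILES.
Other groups present: 1 amide, 1 ether, 1 nitrile.
Aldehyde count: 1.

1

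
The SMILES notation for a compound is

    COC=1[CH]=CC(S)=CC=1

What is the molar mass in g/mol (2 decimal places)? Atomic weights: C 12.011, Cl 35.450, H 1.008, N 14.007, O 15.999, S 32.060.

First, the molecular formula is C7H8OS (counting implicit H from valence).
  C: 7 × 12.011 = 84.077
  H: 8 × 1.008 = 8.064
  O: 1 × 15.999 = 15.999
  S: 1 × 32.060 = 32.060
Sum: 7×12.011 + 8×1.008 + 1×15.999 + 1×32.060 = 140.200 → 140.20 g/mol.

140.20 g/mol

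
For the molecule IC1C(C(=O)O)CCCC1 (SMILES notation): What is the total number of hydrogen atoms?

Walk through each heavy atom and fill implicit hydrogens from standard valence (C 4, N 3, O 2, S 2, halogen 1):
  atom 1: I (halogen, monovalent) → 0 H
  atom 2: C, bond orders sum to 3 (valence 4) → 1 H
  atom 3: C, bond orders sum to 3 (valence 4) → 1 H
  atom 4: C, bond orders sum to 4 (valence 4) → 0 H
  atom 5: O, bond orders sum to 2 (valence 2) → 0 H
  atom 6: O, bond orders sum to 1 (valence 2) → 1 H
  atom 7: C, bond orders sum to 2 (valence 4) → 2 H
  atom 8: C, bond orders sum to 2 (valence 4) → 2 H
  atom 9: C, bond orders sum to 2 (valence 4) → 2 H
  atom 10: C, bond orders sum to 2 (valence 4) → 2 H
Total hydrogens: 11.

11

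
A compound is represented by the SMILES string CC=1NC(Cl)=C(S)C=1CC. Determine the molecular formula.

Walk through each heavy atom and fill implicit hydrogens from standard valence (C 4, N 3, O 2, S 2, halogen 1):
  atom 1: C, bond orders sum to 1 (valence 4) → 3 H
  atom 2: C, bond orders sum to 4 (valence 4) → 0 H
  atom 3: N, bond orders sum to 2 (valence 3) → 1 H
  atom 4: C, bond orders sum to 4 (valence 4) → 0 H
  atom 5: Cl (halogen, monovalent) → 0 H
  atom 6: C, bond orders sum to 4 (valence 4) → 0 H
  atom 7: S, bond orders sum to 1 (valence 2) → 1 H
  atom 8: C, bond orders sum to 4 (valence 4) → 0 H
  atom 9: C, bond orders sum to 2 (valence 4) → 2 H
  atom 10: C, bond orders sum to 1 (valence 4) → 3 H
Totals → C:7, H:10, Cl:1, N:1, S:1.

C7H10ClNS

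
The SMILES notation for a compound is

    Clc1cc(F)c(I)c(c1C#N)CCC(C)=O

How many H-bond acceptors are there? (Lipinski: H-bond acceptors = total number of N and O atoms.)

N atoms: 1; O atoms: 1.
Lipinski HBA = 1 + 1 = 2.

2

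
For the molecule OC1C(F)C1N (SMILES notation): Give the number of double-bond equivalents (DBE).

Degree of unsaturation = (number of rings) + (number of π bonds).
Ring closures in the SMILES: 1.
π bonds: none → 0 DoU from unsaturation.
Total DoU = 1 + 0 = 1.

1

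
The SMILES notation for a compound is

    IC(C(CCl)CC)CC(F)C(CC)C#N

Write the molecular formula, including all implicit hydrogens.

C11H18ClFIN

Walk through each heavy atom and fill implicit hydrogens from standard valence (C 4, N 3, O 2, S 2, halogen 1):
  atom 1: I (halogen, monovalent) → 0 H
  atom 2: C, bond orders sum to 3 (valence 4) → 1 H
  atom 3: C, bond orders sum to 3 (valence 4) → 1 H
  atom 4: C, bond orders sum to 2 (valence 4) → 2 H
  atom 5: Cl (halogen, monovalent) → 0 H
  atom 6: C, bond orders sum to 2 (valence 4) → 2 H
  atom 7: C, bond orders sum to 1 (valence 4) → 3 H
  atom 8: C, bond orders sum to 2 (valence 4) → 2 H
  atom 9: C, bond orders sum to 3 (valence 4) → 1 H
  atom 10: F (halogen, monovalent) → 0 H
  atom 11: C, bond orders sum to 3 (valence 4) → 1 H
  atom 12: C, bond orders sum to 2 (valence 4) → 2 H
  atom 13: C, bond orders sum to 1 (valence 4) → 3 H
  atom 14: C, bond orders sum to 4 (valence 4) → 0 H
  atom 15: N, bond orders sum to 3 (valence 3) → 0 H
Totals → C:11, H:18, Cl:1, F:1, I:1, N:1.
In Hill order: C11H18ClFIN.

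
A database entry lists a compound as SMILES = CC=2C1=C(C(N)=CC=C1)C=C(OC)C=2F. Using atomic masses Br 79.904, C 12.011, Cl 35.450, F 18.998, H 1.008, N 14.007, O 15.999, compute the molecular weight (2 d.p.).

205.23 g/mol

First, the molecular formula is C12H12FNO (counting implicit H from valence).
  C: 12 × 12.011 = 144.132
  F: 1 × 18.998 = 18.998
  H: 12 × 1.008 = 12.096
  N: 1 × 14.007 = 14.007
  O: 1 × 15.999 = 15.999
Sum: 12×12.011 + 1×18.998 + 12×1.008 + 1×14.007 + 1×15.999 = 205.232 → 205.23 g/mol.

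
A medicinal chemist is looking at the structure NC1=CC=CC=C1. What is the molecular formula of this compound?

C6H7N

Walk through each heavy atom and fill implicit hydrogens from standard valence (C 4, N 3, O 2, S 2, halogen 1):
  atom 1: N, bond orders sum to 1 (valence 3) → 2 H
  atom 2: C, bond orders sum to 4 (valence 4) → 0 H
  atom 3: C, bond orders sum to 3 (valence 4) → 1 H
  atom 4: C, bond orders sum to 3 (valence 4) → 1 H
  atom 5: C, bond orders sum to 3 (valence 4) → 1 H
  atom 6: C, bond orders sum to 3 (valence 4) → 1 H
  atom 7: C, bond orders sum to 3 (valence 4) → 1 H
Totals → C:6, H:7, N:1.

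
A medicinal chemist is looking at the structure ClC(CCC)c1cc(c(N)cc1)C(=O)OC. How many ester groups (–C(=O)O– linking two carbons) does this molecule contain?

The ester motif appears at heavy-atom position 13 in the SMILES.
Other groups present: 1 primary amine.
Ester count: 1.

1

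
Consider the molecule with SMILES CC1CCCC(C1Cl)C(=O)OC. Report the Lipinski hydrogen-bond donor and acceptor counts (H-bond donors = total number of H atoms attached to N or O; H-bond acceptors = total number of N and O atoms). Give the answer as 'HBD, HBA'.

Donors: find every N or O and count the H atoms it carries.
  atom 10 (O): bond orders sum to 2 → 0 H
  atom 11 (O): bond orders sum to 2 → 0 H
Lipinski HBD = 0.
Acceptors: N atoms = 0, O atoms = 2 → HBA = 2.

0, 2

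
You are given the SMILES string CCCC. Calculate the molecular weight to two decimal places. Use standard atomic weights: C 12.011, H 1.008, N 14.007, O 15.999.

First, the molecular formula is C4H10 (counting implicit H from valence).
  C: 4 × 12.011 = 48.044
  H: 10 × 1.008 = 10.080
Sum: 4×12.011 + 10×1.008 = 58.124 → 58.12 g/mol.

58.12 g/mol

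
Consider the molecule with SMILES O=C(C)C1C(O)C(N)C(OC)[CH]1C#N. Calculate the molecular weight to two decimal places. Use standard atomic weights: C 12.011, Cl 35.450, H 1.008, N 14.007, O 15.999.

198.22 g/mol

First, the molecular formula is C9H14N2O3 (counting implicit H from valence).
  C: 9 × 12.011 = 108.099
  H: 14 × 1.008 = 14.112
  N: 2 × 14.007 = 28.014
  O: 3 × 15.999 = 47.997
Sum: 9×12.011 + 14×1.008 + 2×14.007 + 3×15.999 = 198.222 → 198.22 g/mol.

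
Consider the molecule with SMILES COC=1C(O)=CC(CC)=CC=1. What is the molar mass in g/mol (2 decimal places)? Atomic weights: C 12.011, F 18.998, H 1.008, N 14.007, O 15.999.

152.19 g/mol

First, the molecular formula is C9H12O2 (counting implicit H from valence).
  C: 9 × 12.011 = 108.099
  H: 12 × 1.008 = 12.096
  O: 2 × 15.999 = 31.998
Sum: 9×12.011 + 12×1.008 + 2×15.999 = 152.193 → 152.19 g/mol.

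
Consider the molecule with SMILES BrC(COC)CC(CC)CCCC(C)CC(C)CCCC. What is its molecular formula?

Walk through each heavy atom and fill implicit hydrogens from standard valence (C 4, N 3, O 2, S 2, halogen 1):
  atom 1: Br (halogen, monovalent) → 0 H
  atom 2: C, bond orders sum to 3 (valence 4) → 1 H
  atom 3: C, bond orders sum to 2 (valence 4) → 2 H
  atom 4: O, bond orders sum to 2 (valence 2) → 0 H
  atom 5: C, bond orders sum to 1 (valence 4) → 3 H
  atom 6: C, bond orders sum to 2 (valence 4) → 2 H
  atom 7: C, bond orders sum to 3 (valence 4) → 1 H
  atom 8: C, bond orders sum to 2 (valence 4) → 2 H
  atom 9: C, bond orders sum to 1 (valence 4) → 3 H
  atom 10: C, bond orders sum to 2 (valence 4) → 2 H
  atom 11: C, bond orders sum to 2 (valence 4) → 2 H
  atom 12: C, bond orders sum to 2 (valence 4) → 2 H
  atom 13: C, bond orders sum to 3 (valence 4) → 1 H
  atom 14: C, bond orders sum to 1 (valence 4) → 3 H
  atom 15: C, bond orders sum to 2 (valence 4) → 2 H
  atom 16: C, bond orders sum to 3 (valence 4) → 1 H
  atom 17: C, bond orders sum to 1 (valence 4) → 3 H
  atom 18: C, bond orders sum to 2 (valence 4) → 2 H
  atom 19: C, bond orders sum to 2 (valence 4) → 2 H
  atom 20: C, bond orders sum to 2 (valence 4) → 2 H
  atom 21: C, bond orders sum to 1 (valence 4) → 3 H
Totals → C:19, H:39, Br:1, O:1.
In Hill order: C19H39BrO.

C19H39BrO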